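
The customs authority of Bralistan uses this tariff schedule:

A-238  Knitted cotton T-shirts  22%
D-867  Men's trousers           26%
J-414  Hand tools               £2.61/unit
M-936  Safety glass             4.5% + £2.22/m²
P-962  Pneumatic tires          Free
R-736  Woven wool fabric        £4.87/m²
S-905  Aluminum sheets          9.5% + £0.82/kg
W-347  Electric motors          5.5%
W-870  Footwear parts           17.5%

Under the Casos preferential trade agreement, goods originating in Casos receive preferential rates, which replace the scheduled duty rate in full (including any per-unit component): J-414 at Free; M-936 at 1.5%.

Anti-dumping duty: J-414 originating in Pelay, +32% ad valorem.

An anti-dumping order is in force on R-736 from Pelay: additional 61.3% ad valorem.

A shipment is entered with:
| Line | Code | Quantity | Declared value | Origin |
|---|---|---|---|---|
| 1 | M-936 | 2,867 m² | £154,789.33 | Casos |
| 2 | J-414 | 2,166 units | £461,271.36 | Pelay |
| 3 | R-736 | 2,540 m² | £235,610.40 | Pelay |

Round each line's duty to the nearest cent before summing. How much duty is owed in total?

Line 1 (M-936, Casos, 2,867 m², £154,789.33):
Base rate for M-936 is 4.5% + £2.22/m².
Origin Casos qualifies under the Bralistan–Casos agreement and M-936 is covered: preferential rate 1.5% applies instead.
Duty = £154,789.33 × 1.5% = £2,321.84.
Line 2 (J-414, Pelay, 2,166 units, £461,271.36):
Base rate for J-414 is £2.61/unit.
J-414 has an FTA preferential rate, but origin Pelay is not Casos; base rate stands.
Additional duty on J-414 from Pelay: +32% ad valorem. Applied ad valorem rate = 32%.
Duty = £461,271.36 × 32% + 2,166 × £2.61 = £153,260.10.
Line 3 (R-736, Pelay, 2,540 m², £235,610.40):
Base rate for R-736 is £4.87/m².
Additional duty on R-736 from Pelay: +61.3% ad valorem. Applied ad valorem rate = 61.3%.
Duty = £235,610.40 × 61.3% + 2,540 × £4.87 = £156,798.98.
Total = £2,321.84 + £153,260.10 + £156,798.98 = £312,380.92.

£312,380.92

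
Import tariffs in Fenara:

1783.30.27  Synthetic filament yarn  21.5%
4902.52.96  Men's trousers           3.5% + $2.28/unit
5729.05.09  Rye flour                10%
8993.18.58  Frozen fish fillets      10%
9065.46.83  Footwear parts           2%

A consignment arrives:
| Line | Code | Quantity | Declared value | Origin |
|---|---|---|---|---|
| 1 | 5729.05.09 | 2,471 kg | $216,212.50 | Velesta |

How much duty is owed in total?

Line 1 (5729.05.09, Velesta, 2,471 kg, $216,212.50):
Base rate for 5729.05.09 is 10%.
Duty = $216,212.50 × 10% = $21,621.25.

$21,621.25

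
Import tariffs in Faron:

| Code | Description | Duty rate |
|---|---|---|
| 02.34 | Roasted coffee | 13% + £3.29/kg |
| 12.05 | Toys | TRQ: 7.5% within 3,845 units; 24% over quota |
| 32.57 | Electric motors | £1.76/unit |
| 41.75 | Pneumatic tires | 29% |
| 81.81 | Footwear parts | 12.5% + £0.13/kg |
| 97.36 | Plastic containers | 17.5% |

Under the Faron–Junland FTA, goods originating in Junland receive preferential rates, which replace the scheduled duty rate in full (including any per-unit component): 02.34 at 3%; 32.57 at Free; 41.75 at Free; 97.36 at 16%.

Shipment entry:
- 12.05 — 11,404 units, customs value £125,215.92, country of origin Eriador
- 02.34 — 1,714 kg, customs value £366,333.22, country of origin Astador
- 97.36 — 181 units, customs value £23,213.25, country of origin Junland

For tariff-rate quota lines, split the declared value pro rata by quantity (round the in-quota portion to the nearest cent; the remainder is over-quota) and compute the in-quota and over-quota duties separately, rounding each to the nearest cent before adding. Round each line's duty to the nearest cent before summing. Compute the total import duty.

£80,062.34

Line 1 (12.05, Eriador, 11,404 units, £125,215.92):
Code 12.05 is under a tariff-rate quota (threshold 3,845 units). In-quota: 3,845 units at 7.5%; over-quota: 7,559 units at 24%.
Pro-rata value split: in-quota = £125,215.92 × 3,845/11,404 = £42,218.10; over-quota = £125,215.92 − £42,218.10 = £82,997.82.
In-quota duty = £42,218.10 × 7.5% = £3,166.36. Over-quota duty = £82,997.82 × 24% = £19,919.48.
Line duty = £3,166.36 + £19,919.48 = £23,085.84.
Line 2 (02.34, Astador, 1,714 kg, £366,333.22):
Base rate for 02.34 is 13% + £3.29/kg.
02.34 has an FTA preferential rate, but origin Astador is not Junland; base rate stands.
Duty = £366,333.22 × 13% + 1,714 × £3.29 = £53,262.38.
Line 3 (97.36, Junland, 181 units, £23,213.25):
Base rate for 97.36 is 17.5%.
Origin Junland qualifies under the Faron–Junland agreement and 97.36 is covered: preferential rate 16% applies instead.
Duty = £23,213.25 × 16% = £3,714.12.
Total = £23,085.84 + £53,262.38 + £3,714.12 = £80,062.34.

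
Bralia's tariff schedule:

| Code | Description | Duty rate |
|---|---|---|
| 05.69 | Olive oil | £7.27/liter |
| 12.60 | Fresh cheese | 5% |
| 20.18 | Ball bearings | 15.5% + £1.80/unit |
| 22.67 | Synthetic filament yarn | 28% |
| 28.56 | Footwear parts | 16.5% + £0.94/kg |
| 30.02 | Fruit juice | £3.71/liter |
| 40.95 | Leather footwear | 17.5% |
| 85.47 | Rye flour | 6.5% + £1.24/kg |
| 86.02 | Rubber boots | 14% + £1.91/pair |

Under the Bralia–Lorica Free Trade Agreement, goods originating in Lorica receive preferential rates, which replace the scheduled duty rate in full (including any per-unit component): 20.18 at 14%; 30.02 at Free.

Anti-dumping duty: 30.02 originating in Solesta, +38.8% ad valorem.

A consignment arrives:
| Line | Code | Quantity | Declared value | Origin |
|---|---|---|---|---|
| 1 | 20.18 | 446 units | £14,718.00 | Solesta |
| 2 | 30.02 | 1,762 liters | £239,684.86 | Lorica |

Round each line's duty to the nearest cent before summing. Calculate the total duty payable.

Line 1 (20.18, Solesta, 446 units, £14,718.00):
Base rate for 20.18 is 15.5% + £1.80/unit.
20.18 has an FTA preferential rate, but origin Solesta is not Lorica; base rate stands.
Duty = £14,718.00 × 15.5% + 446 × £1.80 = £3,084.09.
Line 2 (30.02, Lorica, 1,762 liters, £239,684.86):
Base rate for 30.02 is £3.71/liter.
Origin Lorica qualifies under the Bralia–Lorica agreement and 30.02 is covered: preferential rate Free applies instead.
The additional-duty order on 30.02 targets Solesta, not Lorica; it does not apply.
Duty = £239,684.86 × 0% = £0.00.
Total = £3,084.09 + £0.00 = £3,084.09.

£3,084.09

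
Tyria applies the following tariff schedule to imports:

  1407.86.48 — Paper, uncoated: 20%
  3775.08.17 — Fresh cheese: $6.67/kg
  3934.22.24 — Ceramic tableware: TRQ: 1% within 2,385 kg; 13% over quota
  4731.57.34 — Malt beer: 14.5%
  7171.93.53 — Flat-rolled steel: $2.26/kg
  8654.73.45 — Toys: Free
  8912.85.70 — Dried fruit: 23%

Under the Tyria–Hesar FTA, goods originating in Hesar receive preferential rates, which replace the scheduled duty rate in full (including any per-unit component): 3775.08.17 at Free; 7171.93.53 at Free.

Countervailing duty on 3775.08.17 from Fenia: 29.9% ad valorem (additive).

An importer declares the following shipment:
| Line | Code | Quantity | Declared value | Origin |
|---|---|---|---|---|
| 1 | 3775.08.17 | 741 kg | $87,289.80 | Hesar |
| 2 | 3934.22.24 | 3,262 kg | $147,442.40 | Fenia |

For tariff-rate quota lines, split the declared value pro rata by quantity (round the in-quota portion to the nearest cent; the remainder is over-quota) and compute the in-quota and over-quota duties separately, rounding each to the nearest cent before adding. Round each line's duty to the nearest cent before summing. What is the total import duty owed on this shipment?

Line 1 (3775.08.17, Hesar, 741 kg, $87,289.80):
Base rate for 3775.08.17 is $6.67/kg.
Origin Hesar qualifies under the Tyria–Hesar agreement and 3775.08.17 is covered: preferential rate Free applies instead.
The additional-duty order on 3775.08.17 targets Fenia, not Hesar; it does not apply.
Duty = $87,289.80 × 0% = $0.00.
Line 2 (3934.22.24, Fenia, 3,262 kg, $147,442.40):
Code 3934.22.24 is under a tariff-rate quota (threshold 2,385 kg). In-quota: 2,385 kg at 1%; over-quota: 877 kg at 13%.
Pro-rata value split: in-quota = $147,442.40 × 2,385/3,262 = $107,802.00; over-quota = $147,442.40 − $107,802.00 = $39,640.40.
In-quota duty = $107,802.00 × 1% = $1,078.02. Over-quota duty = $39,640.40 × 13% = $5,153.25.
Line duty = $1,078.02 + $5,153.25 = $6,231.27.
Total = $0.00 + $6,231.27 = $6,231.27.

$6,231.27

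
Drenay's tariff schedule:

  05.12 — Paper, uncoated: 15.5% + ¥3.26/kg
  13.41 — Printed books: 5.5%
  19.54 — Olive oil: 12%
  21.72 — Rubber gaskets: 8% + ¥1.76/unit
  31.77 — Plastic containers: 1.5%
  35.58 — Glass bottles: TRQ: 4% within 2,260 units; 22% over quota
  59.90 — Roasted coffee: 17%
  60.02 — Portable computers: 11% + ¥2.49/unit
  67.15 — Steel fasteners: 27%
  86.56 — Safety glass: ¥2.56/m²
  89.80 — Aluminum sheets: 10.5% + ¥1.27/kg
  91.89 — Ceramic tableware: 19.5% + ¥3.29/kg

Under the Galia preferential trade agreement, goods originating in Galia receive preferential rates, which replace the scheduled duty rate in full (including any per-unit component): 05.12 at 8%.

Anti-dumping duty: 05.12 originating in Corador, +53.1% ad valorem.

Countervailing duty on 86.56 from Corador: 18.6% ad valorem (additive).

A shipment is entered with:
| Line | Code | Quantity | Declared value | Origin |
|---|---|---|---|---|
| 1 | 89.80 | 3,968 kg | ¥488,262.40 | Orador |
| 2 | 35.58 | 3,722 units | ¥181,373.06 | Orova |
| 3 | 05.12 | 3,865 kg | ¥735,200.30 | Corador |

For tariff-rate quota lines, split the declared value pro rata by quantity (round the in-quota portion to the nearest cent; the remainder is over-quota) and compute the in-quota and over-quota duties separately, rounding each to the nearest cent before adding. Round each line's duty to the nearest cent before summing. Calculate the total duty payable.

Line 1 (89.80, Orador, 3,968 kg, ¥488,262.40):
Base rate for 89.80 is 10.5% + ¥1.27/kg.
Duty = ¥488,262.40 × 10.5% + 3,968 × ¥1.27 = ¥56,306.91.
Line 2 (35.58, Orova, 3,722 units, ¥181,373.06):
Code 35.58 is under a tariff-rate quota (threshold 2,260 units). In-quota: 2,260 units at 4%; over-quota: 1,462 units at 22%.
Pro-rata value split: in-quota = ¥181,373.06 × 2,260/3,722 = ¥110,129.80; over-quota = ¥181,373.06 − ¥110,129.80 = ¥71,243.26.
In-quota duty = ¥110,129.80 × 4% = ¥4,405.19. Over-quota duty = ¥71,243.26 × 22% = ¥15,673.52.
Line duty = ¥4,405.19 + ¥15,673.52 = ¥20,078.71.
Line 3 (05.12, Corador, 3,865 kg, ¥735,200.30):
Base rate for 05.12 is 15.5% + ¥3.26/kg.
05.12 has an FTA preferential rate, but origin Corador is not Galia; base rate stands.
Additional duty on 05.12 from Corador: +53.1%. Applied ad valorem rate: 15.5% + 53.1% = 68.6%.
Duty = ¥735,200.30 × 68.6% + 3,865 × ¥3.26 = ¥516,947.31.
Total = ¥56,306.91 + ¥20,078.71 + ¥516,947.31 = ¥593,332.93.

¥593,332.93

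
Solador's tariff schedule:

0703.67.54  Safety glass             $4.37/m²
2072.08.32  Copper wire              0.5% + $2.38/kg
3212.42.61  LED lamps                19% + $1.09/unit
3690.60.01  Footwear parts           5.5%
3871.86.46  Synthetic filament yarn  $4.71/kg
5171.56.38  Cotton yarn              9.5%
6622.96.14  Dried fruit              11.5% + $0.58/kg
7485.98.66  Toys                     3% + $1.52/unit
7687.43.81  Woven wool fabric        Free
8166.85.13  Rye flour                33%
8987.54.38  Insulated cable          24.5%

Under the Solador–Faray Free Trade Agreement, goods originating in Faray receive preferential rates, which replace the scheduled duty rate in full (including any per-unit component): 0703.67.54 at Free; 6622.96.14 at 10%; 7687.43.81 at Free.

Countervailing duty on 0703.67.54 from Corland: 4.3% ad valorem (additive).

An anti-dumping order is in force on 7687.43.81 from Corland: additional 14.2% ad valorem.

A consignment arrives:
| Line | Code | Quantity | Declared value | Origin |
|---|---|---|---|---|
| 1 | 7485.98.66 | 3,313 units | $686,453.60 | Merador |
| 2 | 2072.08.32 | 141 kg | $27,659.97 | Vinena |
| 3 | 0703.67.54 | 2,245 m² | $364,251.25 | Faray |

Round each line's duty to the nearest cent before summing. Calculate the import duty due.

$26,103.25

Line 1 (7485.98.66, Merador, 3,313 units, $686,453.60):
Base rate for 7485.98.66 is 3% + $1.52/unit.
Duty = $686,453.60 × 3% + 3,313 × $1.52 = $25,629.37.
Line 2 (2072.08.32, Vinena, 141 kg, $27,659.97):
Base rate for 2072.08.32 is 0.5% + $2.38/kg.
Duty = $27,659.97 × 0.5% + 141 × $2.38 = $473.88.
Line 3 (0703.67.54, Faray, 2,245 m², $364,251.25):
Base rate for 0703.67.54 is $4.37/m².
Origin Faray qualifies under the Solador–Faray agreement and 0703.67.54 is covered: preferential rate Free applies instead.
The additional-duty order on 0703.67.54 targets Corland, not Faray; it does not apply.
Duty = $364,251.25 × 0% = $0.00.
Total = $25,629.37 + $473.88 + $0.00 = $26,103.25.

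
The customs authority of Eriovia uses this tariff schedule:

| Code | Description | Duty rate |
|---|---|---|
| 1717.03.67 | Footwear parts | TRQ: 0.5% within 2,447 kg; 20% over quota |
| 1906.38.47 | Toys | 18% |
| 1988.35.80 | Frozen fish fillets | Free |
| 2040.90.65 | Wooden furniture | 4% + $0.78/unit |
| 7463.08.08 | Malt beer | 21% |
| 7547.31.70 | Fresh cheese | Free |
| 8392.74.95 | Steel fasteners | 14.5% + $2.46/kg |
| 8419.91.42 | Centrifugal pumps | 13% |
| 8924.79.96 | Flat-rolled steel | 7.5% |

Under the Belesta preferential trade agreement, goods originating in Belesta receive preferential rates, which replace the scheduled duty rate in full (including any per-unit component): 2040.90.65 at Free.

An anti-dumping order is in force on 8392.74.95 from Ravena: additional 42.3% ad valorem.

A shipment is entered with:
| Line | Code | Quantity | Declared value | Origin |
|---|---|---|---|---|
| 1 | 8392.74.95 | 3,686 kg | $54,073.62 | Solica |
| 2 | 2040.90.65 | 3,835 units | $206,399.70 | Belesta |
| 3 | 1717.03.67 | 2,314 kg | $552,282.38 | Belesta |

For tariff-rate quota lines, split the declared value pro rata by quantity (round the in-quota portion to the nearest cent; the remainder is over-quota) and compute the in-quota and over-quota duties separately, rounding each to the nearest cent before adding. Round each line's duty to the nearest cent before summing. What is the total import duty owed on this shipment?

Line 1 (8392.74.95, Solica, 3,686 kg, $54,073.62):
Base rate for 8392.74.95 is 14.5% + $2.46/kg.
The additional-duty order on 8392.74.95 targets Ravena, not Solica; it does not apply.
Duty = $54,073.62 × 14.5% + 3,686 × $2.46 = $16,908.23.
Line 2 (2040.90.65, Belesta, 3,835 units, $206,399.70):
Base rate for 2040.90.65 is 4% + $0.78/unit.
Origin Belesta qualifies under the Eriovia–Belesta agreement and 2040.90.65 is covered: preferential rate Free applies instead.
Duty = $206,399.70 × 0% = $0.00.
Line 3 (1717.03.67, Belesta, 2,314 kg, $552,282.38):
Code 1717.03.67 is under a tariff-rate quota (threshold 2,447 kg). Quantity 2,314 kg is within the quota, so the in-quota rate 0.5% applies to the full value.
Duty = $552,282.38 × 0.5% = $2,761.41.
Total = $16,908.23 + $0.00 + $2,761.41 = $19,669.64.

$19,669.64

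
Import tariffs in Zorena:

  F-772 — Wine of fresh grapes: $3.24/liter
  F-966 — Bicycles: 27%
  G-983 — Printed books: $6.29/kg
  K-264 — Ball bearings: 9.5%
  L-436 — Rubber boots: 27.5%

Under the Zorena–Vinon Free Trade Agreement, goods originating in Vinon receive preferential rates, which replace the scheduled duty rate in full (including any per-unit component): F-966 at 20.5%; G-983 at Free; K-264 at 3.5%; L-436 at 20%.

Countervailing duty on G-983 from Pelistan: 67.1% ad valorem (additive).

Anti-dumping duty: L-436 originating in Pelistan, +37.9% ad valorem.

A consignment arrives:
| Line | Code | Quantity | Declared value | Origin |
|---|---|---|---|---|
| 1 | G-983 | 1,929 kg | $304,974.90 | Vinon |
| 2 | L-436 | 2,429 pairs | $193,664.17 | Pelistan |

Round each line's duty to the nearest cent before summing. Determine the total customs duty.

$126,656.37

Line 1 (G-983, Vinon, 1,929 kg, $304,974.90):
Base rate for G-983 is $6.29/kg.
Origin Vinon qualifies under the Zorena–Vinon agreement and G-983 is covered: preferential rate Free applies instead.
The additional-duty order on G-983 targets Pelistan, not Vinon; it does not apply.
Duty = $304,974.90 × 0% = $0.00.
Line 2 (L-436, Pelistan, 2,429 pairs, $193,664.17):
Base rate for L-436 is 27.5%.
L-436 has an FTA preferential rate, but origin Pelistan is not Vinon; base rate stands.
Additional duty on L-436 from Pelistan: +37.9%. Applied ad valorem rate: 27.5% + 37.9% = 65.4%.
Duty = $193,664.17 × 65.4% = $126,656.37.
Total = $0.00 + $126,656.37 = $126,656.37.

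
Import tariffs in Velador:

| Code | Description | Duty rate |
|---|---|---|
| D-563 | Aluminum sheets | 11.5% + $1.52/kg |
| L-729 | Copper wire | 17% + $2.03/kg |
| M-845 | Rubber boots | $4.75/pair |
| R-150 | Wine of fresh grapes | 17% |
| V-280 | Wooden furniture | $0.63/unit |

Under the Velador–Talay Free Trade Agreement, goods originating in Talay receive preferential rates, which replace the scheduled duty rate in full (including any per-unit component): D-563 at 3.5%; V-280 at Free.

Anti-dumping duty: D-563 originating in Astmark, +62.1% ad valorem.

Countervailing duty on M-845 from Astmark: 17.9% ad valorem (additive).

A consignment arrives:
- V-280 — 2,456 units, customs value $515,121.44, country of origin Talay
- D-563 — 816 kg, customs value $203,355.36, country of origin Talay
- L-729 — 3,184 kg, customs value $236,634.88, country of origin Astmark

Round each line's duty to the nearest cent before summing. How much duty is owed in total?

Line 1 (V-280, Talay, 2,456 units, $515,121.44):
Base rate for V-280 is $0.63/unit.
Origin Talay qualifies under the Velador–Talay agreement and V-280 is covered: preferential rate Free applies instead.
Duty = $515,121.44 × 0% = $0.00.
Line 2 (D-563, Talay, 816 kg, $203,355.36):
Base rate for D-563 is 11.5% + $1.52/kg.
Origin Talay qualifies under the Velador–Talay agreement and D-563 is covered: preferential rate 3.5% applies instead.
The additional-duty order on D-563 targets Astmark, not Talay; it does not apply.
Duty = $203,355.36 × 3.5% = $7,117.44.
Line 3 (L-729, Astmark, 3,184 kg, $236,634.88):
Base rate for L-729 is 17% + $2.03/kg.
Duty = $236,634.88 × 17% + 3,184 × $2.03 = $46,691.45.
Total = $0.00 + $7,117.44 + $46,691.45 = $53,808.89.

$53,808.89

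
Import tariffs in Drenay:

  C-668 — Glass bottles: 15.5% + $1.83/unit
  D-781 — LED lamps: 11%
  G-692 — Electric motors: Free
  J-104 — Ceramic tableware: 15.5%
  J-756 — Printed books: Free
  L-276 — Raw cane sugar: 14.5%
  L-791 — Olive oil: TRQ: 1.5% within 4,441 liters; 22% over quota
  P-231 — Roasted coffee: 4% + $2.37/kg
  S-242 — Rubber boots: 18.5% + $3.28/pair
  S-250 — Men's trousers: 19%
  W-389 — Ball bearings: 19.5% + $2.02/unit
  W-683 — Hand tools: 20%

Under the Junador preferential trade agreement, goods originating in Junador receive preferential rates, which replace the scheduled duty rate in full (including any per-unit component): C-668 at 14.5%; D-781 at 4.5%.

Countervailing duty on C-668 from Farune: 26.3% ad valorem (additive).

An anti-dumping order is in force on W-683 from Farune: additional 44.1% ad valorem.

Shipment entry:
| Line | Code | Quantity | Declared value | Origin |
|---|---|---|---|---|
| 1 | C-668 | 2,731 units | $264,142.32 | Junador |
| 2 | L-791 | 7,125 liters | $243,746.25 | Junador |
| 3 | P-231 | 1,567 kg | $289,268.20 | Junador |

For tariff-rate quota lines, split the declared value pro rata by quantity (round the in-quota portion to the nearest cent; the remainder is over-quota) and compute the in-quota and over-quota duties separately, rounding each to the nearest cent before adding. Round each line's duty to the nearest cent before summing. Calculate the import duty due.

Line 1 (C-668, Junador, 2,731 units, $264,142.32):
Base rate for C-668 is 15.5% + $1.83/unit.
Origin Junador qualifies under the Drenay–Junador agreement and C-668 is covered: preferential rate 14.5% applies instead.
The additional-duty order on C-668 targets Farune, not Junador; it does not apply.
Duty = $264,142.32 × 14.5% = $38,300.64.
Line 2 (L-791, Junador, 7,125 liters, $243,746.25):
Code L-791 is under a tariff-rate quota (threshold 4,441 liters). In-quota: 4,441 liters at 1.5%; over-quota: 2,684 liters at 22%.
Pro-rata value split: in-quota = $243,746.25 × 4,441/7,125 = $151,926.61; over-quota = $243,746.25 − $151,926.61 = $91,819.64.
In-quota duty = $151,926.61 × 1.5% = $2,278.90. Over-quota duty = $91,819.64 × 22% = $20,200.32.
Line duty = $2,278.90 + $20,200.32 = $22,479.22.
Line 3 (P-231, Junador, 1,567 kg, $289,268.20):
Base rate for P-231 is 4% + $2.37/kg.
Origin Junador is the FTA partner but P-231 is not on the preference list; base rate stands.
Duty = $289,268.20 × 4% + 1,567 × $2.37 = $15,284.52.
Total = $38,300.64 + $22,479.22 + $15,284.52 = $76,064.38.

$76,064.38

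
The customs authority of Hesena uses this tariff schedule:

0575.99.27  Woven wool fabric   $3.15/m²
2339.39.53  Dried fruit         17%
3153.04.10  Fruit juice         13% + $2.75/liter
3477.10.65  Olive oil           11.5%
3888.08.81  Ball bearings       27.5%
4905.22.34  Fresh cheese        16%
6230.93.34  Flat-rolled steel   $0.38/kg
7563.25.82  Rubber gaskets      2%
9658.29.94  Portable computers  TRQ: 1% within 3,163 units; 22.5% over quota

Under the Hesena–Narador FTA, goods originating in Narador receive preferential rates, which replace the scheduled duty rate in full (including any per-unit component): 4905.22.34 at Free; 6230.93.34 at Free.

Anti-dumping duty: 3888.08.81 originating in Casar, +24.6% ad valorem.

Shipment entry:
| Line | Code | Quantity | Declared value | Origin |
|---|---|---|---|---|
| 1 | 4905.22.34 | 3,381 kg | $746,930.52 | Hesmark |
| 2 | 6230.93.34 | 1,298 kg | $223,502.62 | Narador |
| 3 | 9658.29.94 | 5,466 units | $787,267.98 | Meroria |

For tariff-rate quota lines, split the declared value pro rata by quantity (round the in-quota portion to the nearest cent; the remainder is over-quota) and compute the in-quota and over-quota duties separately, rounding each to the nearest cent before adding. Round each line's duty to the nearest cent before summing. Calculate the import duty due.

Line 1 (4905.22.34, Hesmark, 3,381 kg, $746,930.52):
Base rate for 4905.22.34 is 16%.
4905.22.34 has an FTA preferential rate, but origin Hesmark is not Narador; base rate stands.
Duty = $746,930.52 × 16% = $119,508.88.
Line 2 (6230.93.34, Narador, 1,298 kg, $223,502.62):
Base rate for 6230.93.34 is $0.38/kg.
Origin Narador qualifies under the Hesena–Narador agreement and 6230.93.34 is covered: preferential rate Free applies instead.
Duty = $223,502.62 × 0% = $0.00.
Line 3 (9658.29.94, Meroria, 5,466 units, $787,267.98):
Code 9658.29.94 is under a tariff-rate quota (threshold 3,163 units). In-quota: 3,163 units at 1%; over-quota: 2,303 units at 22.5%.
Pro-rata value split: in-quota = $787,267.98 × 3,163/5,466 = $455,566.89; over-quota = $787,267.98 − $455,566.89 = $331,701.09.
In-quota duty = $455,566.89 × 1% = $4,555.67. Over-quota duty = $331,701.09 × 22.5% = $74,632.75.
Line duty = $4,555.67 + $74,632.75 = $79,188.42.
Total = $119,508.88 + $0.00 + $79,188.42 = $198,697.30.

$198,697.30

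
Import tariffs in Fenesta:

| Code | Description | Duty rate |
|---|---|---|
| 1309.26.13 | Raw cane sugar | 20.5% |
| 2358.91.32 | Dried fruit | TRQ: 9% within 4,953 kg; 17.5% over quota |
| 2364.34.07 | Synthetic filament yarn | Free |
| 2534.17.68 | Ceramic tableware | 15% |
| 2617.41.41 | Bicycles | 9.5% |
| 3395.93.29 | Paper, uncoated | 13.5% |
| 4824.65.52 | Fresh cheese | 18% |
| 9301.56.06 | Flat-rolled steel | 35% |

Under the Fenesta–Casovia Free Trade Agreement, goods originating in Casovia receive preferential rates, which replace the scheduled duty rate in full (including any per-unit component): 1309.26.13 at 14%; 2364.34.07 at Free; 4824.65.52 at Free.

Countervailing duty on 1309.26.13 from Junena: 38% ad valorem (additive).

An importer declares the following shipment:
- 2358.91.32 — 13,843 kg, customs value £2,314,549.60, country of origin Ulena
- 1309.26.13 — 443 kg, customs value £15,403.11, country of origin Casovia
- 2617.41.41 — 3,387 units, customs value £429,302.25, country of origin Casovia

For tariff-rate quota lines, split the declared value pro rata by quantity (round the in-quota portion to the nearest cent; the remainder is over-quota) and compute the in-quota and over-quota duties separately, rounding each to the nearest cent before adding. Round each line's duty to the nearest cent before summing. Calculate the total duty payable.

£377,594.29

Line 1 (2358.91.32, Ulena, 13,843 kg, £2,314,549.60):
Code 2358.91.32 is under a tariff-rate quota (threshold 4,953 kg). In-quota: 4,953 kg at 9%; over-quota: 8,890 kg at 17.5%.
Pro-rata value split: in-quota = £2,314,549.60 × 4,953/13,843 = £828,141.60; over-quota = £2,314,549.60 − £828,141.60 = £1,486,408.00.
In-quota duty = £828,141.60 × 9% = £74,532.74. Over-quota duty = £1,486,408.00 × 17.5% = £260,121.40.
Line duty = £74,532.74 + £260,121.40 = £334,654.14.
Line 2 (1309.26.13, Casovia, 443 kg, £15,403.11):
Base rate for 1309.26.13 is 20.5%.
Origin Casovia qualifies under the Fenesta–Casovia agreement and 1309.26.13 is covered: preferential rate 14% applies instead.
The additional-duty order on 1309.26.13 targets Junena, not Casovia; it does not apply.
Duty = £15,403.11 × 14% = £2,156.44.
Line 3 (2617.41.41, Casovia, 3,387 units, £429,302.25):
Base rate for 2617.41.41 is 9.5%.
Origin Casovia is the FTA partner but 2617.41.41 is not on the preference list; base rate stands.
Duty = £429,302.25 × 9.5% = £40,783.71.
Total = £334,654.14 + £2,156.44 + £40,783.71 = £377,594.29.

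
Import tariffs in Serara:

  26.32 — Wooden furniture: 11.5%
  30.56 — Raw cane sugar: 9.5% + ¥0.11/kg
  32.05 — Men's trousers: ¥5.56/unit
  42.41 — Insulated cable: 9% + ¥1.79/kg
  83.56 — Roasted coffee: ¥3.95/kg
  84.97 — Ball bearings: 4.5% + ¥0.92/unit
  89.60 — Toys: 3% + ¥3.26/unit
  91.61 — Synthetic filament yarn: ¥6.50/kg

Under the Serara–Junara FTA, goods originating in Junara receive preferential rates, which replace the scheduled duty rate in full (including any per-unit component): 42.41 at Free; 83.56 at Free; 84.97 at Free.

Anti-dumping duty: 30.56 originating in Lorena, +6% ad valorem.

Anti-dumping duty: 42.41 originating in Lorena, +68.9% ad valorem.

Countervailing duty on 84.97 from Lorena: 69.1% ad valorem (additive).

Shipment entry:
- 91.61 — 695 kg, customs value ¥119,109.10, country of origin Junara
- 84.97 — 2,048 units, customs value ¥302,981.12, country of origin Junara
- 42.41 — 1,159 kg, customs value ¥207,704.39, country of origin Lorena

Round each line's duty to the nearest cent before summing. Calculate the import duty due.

¥168,393.83

Line 1 (91.61, Junara, 695 kg, ¥119,109.10):
Base rate for 91.61 is ¥6.50/kg.
Origin Junara is the FTA partner but 91.61 is not on the preference list; base rate stands.
Duty = 695 × ¥6.50 = ¥4,517.50.
Line 2 (84.97, Junara, 2,048 units, ¥302,981.12):
Base rate for 84.97 is 4.5% + ¥0.92/unit.
Origin Junara qualifies under the Serara–Junara agreement and 84.97 is covered: preferential rate Free applies instead.
The additional-duty order on 84.97 targets Lorena, not Junara; it does not apply.
Duty = ¥302,981.12 × 0% = ¥0.00.
Line 3 (42.41, Lorena, 1,159 kg, ¥207,704.39):
Base rate for 42.41 is 9% + ¥1.79/kg.
42.41 has an FTA preferential rate, but origin Lorena is not Junara; base rate stands.
Additional duty on 42.41 from Lorena: +68.9%. Applied ad valorem rate: 9% + 68.9% = 77.9%.
Duty = ¥207,704.39 × 77.9% + 1,159 × ¥1.79 = ¥163,876.33.
Total = ¥4,517.50 + ¥0.00 + ¥163,876.33 = ¥168,393.83.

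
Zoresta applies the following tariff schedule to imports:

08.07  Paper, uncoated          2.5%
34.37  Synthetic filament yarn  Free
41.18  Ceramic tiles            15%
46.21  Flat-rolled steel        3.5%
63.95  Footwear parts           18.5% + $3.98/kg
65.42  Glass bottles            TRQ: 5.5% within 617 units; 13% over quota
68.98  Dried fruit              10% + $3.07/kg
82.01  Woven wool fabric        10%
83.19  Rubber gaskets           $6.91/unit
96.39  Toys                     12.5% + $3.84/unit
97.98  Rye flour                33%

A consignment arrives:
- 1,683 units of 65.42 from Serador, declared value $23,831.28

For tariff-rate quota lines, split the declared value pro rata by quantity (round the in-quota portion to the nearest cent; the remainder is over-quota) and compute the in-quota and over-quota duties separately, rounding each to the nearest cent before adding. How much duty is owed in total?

Line 1 (65.42, Serador, 1,683 units, $23,831.28):
Code 65.42 is under a tariff-rate quota (threshold 617 units). In-quota: 617 units at 5.5%; over-quota: 1,066 units at 13%.
Pro-rata value split: in-quota = $23,831.28 × 617/1,683 = $8,736.72; over-quota = $23,831.28 − $8,736.72 = $15,094.56.
In-quota duty = $8,736.72 × 5.5% = $480.52. Over-quota duty = $15,094.56 × 13% = $1,962.29.
Line duty = $480.52 + $1,962.29 = $2,442.81.

$2,442.81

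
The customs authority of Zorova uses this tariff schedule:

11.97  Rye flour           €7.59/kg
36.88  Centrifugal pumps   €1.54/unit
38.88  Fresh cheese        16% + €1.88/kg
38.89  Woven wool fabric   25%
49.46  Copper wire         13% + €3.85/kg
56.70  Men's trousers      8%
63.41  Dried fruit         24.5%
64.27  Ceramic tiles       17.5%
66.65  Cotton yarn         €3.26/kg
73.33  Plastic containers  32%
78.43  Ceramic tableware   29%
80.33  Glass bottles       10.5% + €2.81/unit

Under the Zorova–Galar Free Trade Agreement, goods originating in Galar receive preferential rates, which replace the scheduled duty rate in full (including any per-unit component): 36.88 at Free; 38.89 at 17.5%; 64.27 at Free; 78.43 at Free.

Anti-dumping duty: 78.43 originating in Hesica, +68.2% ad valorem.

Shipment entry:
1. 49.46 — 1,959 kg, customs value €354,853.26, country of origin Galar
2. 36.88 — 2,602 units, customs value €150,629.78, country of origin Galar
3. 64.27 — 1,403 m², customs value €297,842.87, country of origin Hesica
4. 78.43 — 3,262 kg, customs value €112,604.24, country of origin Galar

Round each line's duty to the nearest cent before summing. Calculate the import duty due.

Line 1 (49.46, Galar, 1,959 kg, €354,853.26):
Base rate for 49.46 is 13% + €3.85/kg.
Origin Galar is the FTA partner but 49.46 is not on the preference list; base rate stands.
Duty = €354,853.26 × 13% + 1,959 × €3.85 = €53,673.07.
Line 2 (36.88, Galar, 2,602 units, €150,629.78):
Base rate for 36.88 is €1.54/unit.
Origin Galar qualifies under the Zorova–Galar agreement and 36.88 is covered: preferential rate Free applies instead.
Duty = €150,629.78 × 0% = €0.00.
Line 3 (64.27, Hesica, 1,403 m², €297,842.87):
Base rate for 64.27 is 17.5%.
64.27 has an FTA preferential rate, but origin Hesica is not Galar; base rate stands.
Duty = €297,842.87 × 17.5% = €52,122.50.
Line 4 (78.43, Galar, 3,262 kg, €112,604.24):
Base rate for 78.43 is 29%.
Origin Galar qualifies under the Zorova–Galar agreement and 78.43 is covered: preferential rate Free applies instead.
The additional-duty order on 78.43 targets Hesica, not Galar; it does not apply.
Duty = €112,604.24 × 0% = €0.00.
Total = €53,673.07 + €0.00 + €52,122.50 + €0.00 = €105,795.57.

€105,795.57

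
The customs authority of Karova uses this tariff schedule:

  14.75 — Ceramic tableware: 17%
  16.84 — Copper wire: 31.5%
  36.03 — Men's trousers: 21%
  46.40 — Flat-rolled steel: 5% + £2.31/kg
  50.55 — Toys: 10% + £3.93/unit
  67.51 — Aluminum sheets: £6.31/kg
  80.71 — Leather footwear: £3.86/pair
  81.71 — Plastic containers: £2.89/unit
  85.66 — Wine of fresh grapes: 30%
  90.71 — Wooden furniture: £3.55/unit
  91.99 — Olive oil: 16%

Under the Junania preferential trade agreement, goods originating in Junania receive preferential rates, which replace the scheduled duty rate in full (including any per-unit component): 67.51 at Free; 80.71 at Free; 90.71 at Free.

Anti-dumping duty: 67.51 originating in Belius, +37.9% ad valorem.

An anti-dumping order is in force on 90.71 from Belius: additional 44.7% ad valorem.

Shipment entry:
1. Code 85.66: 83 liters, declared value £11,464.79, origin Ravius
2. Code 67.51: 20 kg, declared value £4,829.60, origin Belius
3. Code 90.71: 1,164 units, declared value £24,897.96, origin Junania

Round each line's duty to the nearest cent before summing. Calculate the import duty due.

£5,396.06

Line 1 (85.66, Ravius, 83 liters, £11,464.79):
Base rate for 85.66 is 30%.
Duty = £11,464.79 × 30% = £3,439.44.
Line 2 (67.51, Belius, 20 kg, £4,829.60):
Base rate for 67.51 is £6.31/kg.
67.51 has an FTA preferential rate, but origin Belius is not Junania; base rate stands.
Additional duty on 67.51 from Belius: +37.9% ad valorem. Applied ad valorem rate = 37.9%.
Duty = £4,829.60 × 37.9% + 20 × £6.31 = £1,956.62.
Line 3 (90.71, Junania, 1,164 units, £24,897.96):
Base rate for 90.71 is £3.55/unit.
Origin Junania qualifies under the Karova–Junania agreement and 90.71 is covered: preferential rate Free applies instead.
The additional-duty order on 90.71 targets Belius, not Junania; it does not apply.
Duty = £24,897.96 × 0% = £0.00.
Total = £3,439.44 + £1,956.62 + £0.00 = £5,396.06.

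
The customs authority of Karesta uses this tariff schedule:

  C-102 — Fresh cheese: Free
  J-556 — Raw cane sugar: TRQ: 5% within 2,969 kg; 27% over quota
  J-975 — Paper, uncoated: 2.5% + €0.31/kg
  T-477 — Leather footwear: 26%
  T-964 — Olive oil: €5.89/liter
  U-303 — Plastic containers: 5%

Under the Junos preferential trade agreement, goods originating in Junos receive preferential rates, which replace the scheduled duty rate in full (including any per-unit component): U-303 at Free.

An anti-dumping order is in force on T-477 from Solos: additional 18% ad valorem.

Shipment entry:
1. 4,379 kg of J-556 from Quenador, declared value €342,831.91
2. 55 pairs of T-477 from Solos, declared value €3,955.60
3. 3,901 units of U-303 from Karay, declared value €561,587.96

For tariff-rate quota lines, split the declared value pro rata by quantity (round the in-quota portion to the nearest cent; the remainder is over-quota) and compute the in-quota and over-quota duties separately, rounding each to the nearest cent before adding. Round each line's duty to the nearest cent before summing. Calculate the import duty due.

€71,247.01

Line 1 (J-556, Quenador, 4,379 kg, €342,831.91):
Code J-556 is under a tariff-rate quota (threshold 2,969 kg). In-quota: 2,969 kg at 5%; over-quota: 1,410 kg at 27%.
Pro-rata value split: in-quota = €342,831.91 × 2,969/4,379 = €232,443.01; over-quota = €342,831.91 − €232,443.01 = €110,388.90.
In-quota duty = €232,443.01 × 5% = €11,622.15. Over-quota duty = €110,388.90 × 27% = €29,805.00.
Line duty = €11,622.15 + €29,805.00 = €41,427.15.
Line 2 (T-477, Solos, 55 pairs, €3,955.60):
Base rate for T-477 is 26%.
Additional duty on T-477 from Solos: +18%. Applied ad valorem rate: 26% + 18% = 44%.
Duty = €3,955.60 × 44% = €1,740.46.
Line 3 (U-303, Karay, 3,901 units, €561,587.96):
Base rate for U-303 is 5%.
U-303 has an FTA preferential rate, but origin Karay is not Junos; base rate stands.
Duty = €561,587.96 × 5% = €28,079.40.
Total = €41,427.15 + €1,740.46 + €28,079.40 = €71,247.01.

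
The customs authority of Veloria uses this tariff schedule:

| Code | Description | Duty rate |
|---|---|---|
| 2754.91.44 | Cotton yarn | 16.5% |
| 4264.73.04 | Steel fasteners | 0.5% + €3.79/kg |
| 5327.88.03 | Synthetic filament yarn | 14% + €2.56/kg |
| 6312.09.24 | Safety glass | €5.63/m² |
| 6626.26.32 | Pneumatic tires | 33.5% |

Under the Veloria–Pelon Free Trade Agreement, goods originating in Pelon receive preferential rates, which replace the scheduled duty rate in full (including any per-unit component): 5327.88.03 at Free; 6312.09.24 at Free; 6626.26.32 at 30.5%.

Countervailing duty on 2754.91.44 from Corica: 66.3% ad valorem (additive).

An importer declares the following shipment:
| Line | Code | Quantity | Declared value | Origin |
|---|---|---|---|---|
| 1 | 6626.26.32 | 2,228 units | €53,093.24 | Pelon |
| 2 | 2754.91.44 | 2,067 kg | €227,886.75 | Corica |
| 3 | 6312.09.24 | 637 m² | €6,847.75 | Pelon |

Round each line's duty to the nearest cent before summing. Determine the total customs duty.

Line 1 (6626.26.32, Pelon, 2,228 units, €53,093.24):
Base rate for 6626.26.32 is 33.5%.
Origin Pelon qualifies under the Veloria–Pelon agreement and 6626.26.32 is covered: preferential rate 30.5% applies instead.
Duty = €53,093.24 × 30.5% = €16,193.44.
Line 2 (2754.91.44, Corica, 2,067 kg, €227,886.75):
Base rate for 2754.91.44 is 16.5%.
Additional duty on 2754.91.44 from Corica: +66.3%. Applied ad valorem rate: 16.5% + 66.3% = 82.8%.
Duty = €227,886.75 × 82.8% = €188,690.23.
Line 3 (6312.09.24, Pelon, 637 m², €6,847.75):
Base rate for 6312.09.24 is €5.63/m².
Origin Pelon qualifies under the Veloria–Pelon agreement and 6312.09.24 is covered: preferential rate Free applies instead.
Duty = €6,847.75 × 0% = €0.00.
Total = €16,193.44 + €188,690.23 + €0.00 = €204,883.67.

€204,883.67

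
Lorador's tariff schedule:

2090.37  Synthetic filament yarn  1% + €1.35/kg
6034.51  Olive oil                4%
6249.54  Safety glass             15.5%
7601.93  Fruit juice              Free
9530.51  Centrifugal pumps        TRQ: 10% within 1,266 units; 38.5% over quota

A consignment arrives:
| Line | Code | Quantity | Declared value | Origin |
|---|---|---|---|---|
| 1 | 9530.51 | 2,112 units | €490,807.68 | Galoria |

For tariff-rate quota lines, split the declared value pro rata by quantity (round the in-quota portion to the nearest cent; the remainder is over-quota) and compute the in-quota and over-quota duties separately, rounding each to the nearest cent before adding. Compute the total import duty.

€105,112.32

Line 1 (9530.51, Galoria, 2,112 units, €490,807.68):
Code 9530.51 is under a tariff-rate quota (threshold 1,266 units). In-quota: 1,266 units at 10%; over-quota: 846 units at 38.5%.
Pro-rata value split: in-quota = €490,807.68 × 1,266/2,112 = €294,205.74; over-quota = €490,807.68 − €294,205.74 = €196,601.94.
In-quota duty = €294,205.74 × 10% = €29,420.57. Over-quota duty = €196,601.94 × 38.5% = €75,691.75.
Line duty = €29,420.57 + €75,691.75 = €105,112.32.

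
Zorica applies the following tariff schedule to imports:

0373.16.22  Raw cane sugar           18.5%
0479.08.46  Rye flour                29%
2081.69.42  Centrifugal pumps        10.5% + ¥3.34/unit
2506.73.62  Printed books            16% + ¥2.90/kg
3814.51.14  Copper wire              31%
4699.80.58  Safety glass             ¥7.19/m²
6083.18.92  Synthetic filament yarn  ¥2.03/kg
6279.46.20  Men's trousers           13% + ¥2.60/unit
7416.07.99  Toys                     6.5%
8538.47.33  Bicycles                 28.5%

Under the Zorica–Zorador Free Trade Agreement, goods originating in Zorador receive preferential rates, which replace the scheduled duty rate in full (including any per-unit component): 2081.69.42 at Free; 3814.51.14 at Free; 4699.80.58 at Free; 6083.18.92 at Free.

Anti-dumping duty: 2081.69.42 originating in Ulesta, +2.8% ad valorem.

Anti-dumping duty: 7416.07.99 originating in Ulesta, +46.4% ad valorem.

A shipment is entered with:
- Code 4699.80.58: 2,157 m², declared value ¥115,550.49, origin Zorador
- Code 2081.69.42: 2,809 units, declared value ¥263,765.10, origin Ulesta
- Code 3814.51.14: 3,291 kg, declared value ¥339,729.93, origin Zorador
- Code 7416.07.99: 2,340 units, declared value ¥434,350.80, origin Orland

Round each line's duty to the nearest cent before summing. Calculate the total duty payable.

Line 1 (4699.80.58, Zorador, 2,157 m², ¥115,550.49):
Base rate for 4699.80.58 is ¥7.19/m².
Origin Zorador qualifies under the Zorica–Zorador agreement and 4699.80.58 is covered: preferential rate Free applies instead.
Duty = ¥115,550.49 × 0% = ¥0.00.
Line 2 (2081.69.42, Ulesta, 2,809 units, ¥263,765.10):
Base rate for 2081.69.42 is 10.5% + ¥3.34/unit.
2081.69.42 has an FTA preferential rate, but origin Ulesta is not Zorador; base rate stands.
Additional duty on 2081.69.42 from Ulesta: +2.8%. Applied ad valorem rate: 10.5% + 2.8% = 13.3%.
Duty = ¥263,765.10 × 13.3% + 2,809 × ¥3.34 = ¥44,462.82.
Line 3 (3814.51.14, Zorador, 3,291 kg, ¥339,729.93):
Base rate for 3814.51.14 is 31%.
Origin Zorador qualifies under the Zorica–Zorador agreement and 3814.51.14 is covered: preferential rate Free applies instead.
Duty = ¥339,729.93 × 0% = ¥0.00.
Line 4 (7416.07.99, Orland, 2,340 units, ¥434,350.80):
Base rate for 7416.07.99 is 6.5%.
The additional-duty order on 7416.07.99 targets Ulesta, not Orland; it does not apply.
Duty = ¥434,350.80 × 6.5% = ¥28,232.80.
Total = ¥0.00 + ¥44,462.82 + ¥0.00 + ¥28,232.80 = ¥72,695.62.

¥72,695.62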